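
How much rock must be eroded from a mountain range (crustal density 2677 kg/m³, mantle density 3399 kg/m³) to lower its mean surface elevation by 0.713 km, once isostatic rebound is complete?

Net drop Δ = e − u = e − e ρ_c/ρ_m = e (ρ_m − ρ_c)/ρ_m.
e = Δ ρ_m/(ρ_m − ρ_c) = 0.713 km × 3399/722 = 3.36 km.

3.36 km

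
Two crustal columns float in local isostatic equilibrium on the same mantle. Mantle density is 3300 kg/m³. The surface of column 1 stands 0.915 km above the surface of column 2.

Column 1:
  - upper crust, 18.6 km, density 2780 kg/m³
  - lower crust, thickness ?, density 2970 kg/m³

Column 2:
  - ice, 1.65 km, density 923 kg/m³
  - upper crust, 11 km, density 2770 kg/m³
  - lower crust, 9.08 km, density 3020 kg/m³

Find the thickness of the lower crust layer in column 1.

Take the compensation level at the base of the deeper column (depth z_c below the surface of column 1) and equate Σ ρ_i t_i down to z_c; mantle fills any gap and the z_c terms cancel.
Column 1: 18.6×2780 + x×2970 + (z_c − 18.6 − x)×3300
Column 2: 0.915×0 + 1.65×923 + 11×2770 + 9.08×3020 + (z_c − 0.915 − 21.73)×3300
The z_c×3300 term appears on both sides and cancels. Collect the known terms of each column as K = Σ(ρt)_known − 3300 × (depth of known layers): K_1 = 51708 − 3300×18.6 = −9672; K_2 = 59414.55 − 3300×(0.915 + 21.73) = −15313.95.
Balance: K_1 − x×(3300 − 2970) = K_2, so x = (K_1 − K_2)/(3300 − 2970) = 5641.95/330 = 17.1 km.

17.1 km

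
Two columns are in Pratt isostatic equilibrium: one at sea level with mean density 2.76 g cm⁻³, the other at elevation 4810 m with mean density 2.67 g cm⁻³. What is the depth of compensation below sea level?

ρ_ref D = ρ (D + h) → D (ρ_ref − ρ) = ρ h.
D = ρ h/(ρ_ref − ρ) = 2.67 × 4810 m/(2.76 − 2.67) = 143000 m.

143000 m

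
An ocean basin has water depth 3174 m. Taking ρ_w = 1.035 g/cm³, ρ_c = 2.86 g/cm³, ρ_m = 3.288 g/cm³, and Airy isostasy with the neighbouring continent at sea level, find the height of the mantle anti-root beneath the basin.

13500 m

By Archimedes' principle applied to the lithosphere: replacing crust with seawater at the top is compensated by replacing crust with mantle at the base: d (ρ_c − ρ_w) = a (ρ_m − ρ_c).
a = d (ρ_c − ρ_w)/(ρ_m − ρ_c) = 3174 m × 1.825/0.428 = 13500 m.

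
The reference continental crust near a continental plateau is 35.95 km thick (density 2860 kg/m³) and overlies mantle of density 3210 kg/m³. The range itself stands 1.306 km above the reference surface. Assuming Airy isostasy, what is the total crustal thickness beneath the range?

47.9 km

Root depth r = h ρ_c / (ρ_m − ρ_c) = 1.306 km × 2860 / 350 = 10.67 km.
Total thickness = T + h + r = 35.95 km + 1.306 km + 10.67 km = 47.9 km.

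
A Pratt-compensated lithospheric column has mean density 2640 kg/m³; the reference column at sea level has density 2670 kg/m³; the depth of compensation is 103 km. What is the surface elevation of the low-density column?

1.17 km

ρ_ref D = ρ (D + h) → h = D (ρ_ref − ρ)/ρ.
h = 103 km × (2670 − 2640)/2640 = 1.17 km.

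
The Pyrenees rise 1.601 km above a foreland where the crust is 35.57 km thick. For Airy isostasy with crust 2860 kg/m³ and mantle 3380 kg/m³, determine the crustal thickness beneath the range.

46 km

Root depth r = h ρ_c / (ρ_m − ρ_c) = 1.601 km × 2860 / 520 = 8.806 km.
Total thickness = T + h + r = 35.57 km + 1.601 km + 8.806 km = 46 km.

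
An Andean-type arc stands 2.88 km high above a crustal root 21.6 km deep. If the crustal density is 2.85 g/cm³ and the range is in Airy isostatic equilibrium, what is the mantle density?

3.23 g/cm³

Airy balance: ρ_c h = (ρ_m − ρ_c) r → ρ_m = ρ_c (1 + h/r).
ρ_m = 2.85 × (1 + 2.88 km/21.6 km) = 3.23 g/cm³.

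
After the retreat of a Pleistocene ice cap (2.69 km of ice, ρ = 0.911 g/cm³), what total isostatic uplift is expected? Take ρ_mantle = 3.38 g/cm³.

Removing the load lets mantle flow back in; uplift u satisfies ρ_ice t = ρ_m u.
u = t ρ_ice/ρ_m = 2.69 km × 0.911/3.38 = 0.725 km.

0.725 km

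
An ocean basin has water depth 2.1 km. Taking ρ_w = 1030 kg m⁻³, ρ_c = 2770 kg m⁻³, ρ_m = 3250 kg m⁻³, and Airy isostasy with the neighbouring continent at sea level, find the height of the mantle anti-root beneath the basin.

In Airy isostatic equilibrium: replacing crust with seawater at the top is compensated by replacing crust with mantle at the base: d (ρ_c − ρ_w) = a (ρ_m − ρ_c).
a = d (ρ_c − ρ_w)/(ρ_m − ρ_c) = 2.1 km × 1740/480 = 7.61 km.

7.61 km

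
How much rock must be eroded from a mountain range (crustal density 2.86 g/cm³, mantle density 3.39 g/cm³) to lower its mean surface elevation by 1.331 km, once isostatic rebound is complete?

Net drop Δ = e − u = e − e ρ_c/ρ_m = e (ρ_m − ρ_c)/ρ_m.
e = Δ ρ_m/(ρ_m − ρ_c) = 1.331 km × 3.39/0.53 = 8.51 km.

8.51 km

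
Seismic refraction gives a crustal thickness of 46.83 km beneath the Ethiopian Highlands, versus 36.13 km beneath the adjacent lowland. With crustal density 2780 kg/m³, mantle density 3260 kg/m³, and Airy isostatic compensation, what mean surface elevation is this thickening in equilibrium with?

1.58 km

Excess crust Δ = 46.83 km − 36.13 km = 10.7 km, split between elevation h and root r with h + r = Δ.
Airy balance ρ_c h = (ρ_m − ρ_c) r gives r = h ρ_c/(ρ_m − ρ_c), so h (1 + ρ_c/(ρ_m − ρ_c)) = Δ, i.e. h = Δ (ρ_m − ρ_c)/ρ_m.
h = 10.7 km × 480/3260 = 1.58 km.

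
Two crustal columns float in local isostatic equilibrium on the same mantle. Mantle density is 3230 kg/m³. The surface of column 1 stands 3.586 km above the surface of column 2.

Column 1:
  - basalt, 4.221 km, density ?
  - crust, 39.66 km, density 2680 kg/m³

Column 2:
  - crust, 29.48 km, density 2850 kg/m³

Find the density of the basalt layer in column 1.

3000 kg/m³

Take the compensation level at the base of the deeper column (depth z_c below the surface of column 1) and equate Σ ρ_i t_i down to z_c; mantle fills any gap and the z_c terms cancel.
Column 1: 4.221×ρ + 39.66×2680 + (z_c − 43.881)×3230
Column 2: 3.586×0 + 29.48×2850 + (z_c − 3.586 − 29.48)×3230
The z_c×3230 term appears on both sides and cancels. Collect the known terms of each column as K = Σ(ρt)_known − 3230 × (depth of known layers): K_1 = 106288.8 − 3230×43.881 = −35446.83; K_2 = 84018 − 3230×(3.586 + 29.48) = −22785.18.
Balance: K_1 + 4.221×ρ = K_2, so ρ = (K_2 − K_1)/4.221 = 12661.6/4.221 = 3000 kg/m³.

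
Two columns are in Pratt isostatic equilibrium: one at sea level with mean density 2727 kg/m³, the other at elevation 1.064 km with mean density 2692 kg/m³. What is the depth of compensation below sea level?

ρ_ref D = ρ (D + h) → D (ρ_ref − ρ) = ρ h.
D = ρ h/(ρ_ref − ρ) = 2692 × 1.064 km/(2727 − 2692) = 81.8 km.

81.8 km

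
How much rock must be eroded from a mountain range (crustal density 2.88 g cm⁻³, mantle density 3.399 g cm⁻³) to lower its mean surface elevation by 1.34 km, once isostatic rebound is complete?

Net drop Δ = e − u = e − e ρ_c/ρ_m = e (ρ_m − ρ_c)/ρ_m.
e = Δ ρ_m/(ρ_m − ρ_c) = 1.34 km × 3.399/0.519 = 8.78 km.

8.78 km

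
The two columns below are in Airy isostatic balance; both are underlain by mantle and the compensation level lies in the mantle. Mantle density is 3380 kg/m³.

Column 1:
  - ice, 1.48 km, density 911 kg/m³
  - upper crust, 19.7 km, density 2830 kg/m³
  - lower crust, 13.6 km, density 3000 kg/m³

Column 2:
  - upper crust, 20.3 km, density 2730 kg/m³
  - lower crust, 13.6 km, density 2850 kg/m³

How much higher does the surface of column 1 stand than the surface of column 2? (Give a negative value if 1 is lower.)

For any compensation level in the mantle, the mantle terms cancel and isostasy reduces to e = (Σt_1 − Σt_2) − (Σ(ρt)_1 − Σ(ρt)_2) / ρ_m.
Σt_1 = 34.78 km; Σt_2 = 33.9 km; Σ(ρt)_1 = 97899.28; Σ(ρt)_2 = 94179 (in km·kg/m³).
e = (34.78 − 33.9) − (97899.28 − 94179) / 3380 = −0.221 km.

−0.221 km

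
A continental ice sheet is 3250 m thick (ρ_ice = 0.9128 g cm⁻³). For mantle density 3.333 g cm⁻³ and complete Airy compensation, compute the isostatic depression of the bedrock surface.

890 m

Equating mass per unit area of the two columns: the ice load ρ_ice t is balanced by mantle displaced below, ρ_m s.
s = t ρ_ice / ρ_m = 3250 m × 0.9128/3.333 = 890 m.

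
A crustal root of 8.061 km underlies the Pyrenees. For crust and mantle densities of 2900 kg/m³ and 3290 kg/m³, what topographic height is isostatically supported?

In Airy isostatic equilibrium: ρ_c h = (ρ_m − ρ_c) r.
h = r (ρ_m − ρ_c) / ρ_c = 8.061 km × (3290 − 2900) / 2900 = 1.08 km.

1.08 km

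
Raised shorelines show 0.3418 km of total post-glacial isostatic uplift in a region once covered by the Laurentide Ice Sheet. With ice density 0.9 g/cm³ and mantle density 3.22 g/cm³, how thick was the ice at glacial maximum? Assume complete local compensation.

u = t ρ_ice/ρ_m → t = u ρ_m/ρ_ice = 0.3418 km × 3.22/0.9 = 1.22 km.

1.22 km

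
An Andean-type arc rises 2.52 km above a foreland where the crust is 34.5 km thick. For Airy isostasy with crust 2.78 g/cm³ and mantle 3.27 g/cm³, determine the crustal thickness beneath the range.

Root depth r = h ρ_c / (ρ_m − ρ_c) = 2.52 km × 2.78 / 0.49 = 14.3 km.
Total thickness = T + h + r = 34.5 km + 2.52 km + 14.3 km = 51.3 km.

51.3 km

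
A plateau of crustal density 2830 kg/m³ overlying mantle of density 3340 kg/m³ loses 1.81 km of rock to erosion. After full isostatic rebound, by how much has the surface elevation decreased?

Rebound u = e ρ_c/ρ_m = 1.81 km × 2830/3340 = 1.534 km.
Net surface drop = e − u = 1.81 km − 1.534 km = e (ρ_m − ρ_c)/ρ_m = 0.276 km.

0.276 km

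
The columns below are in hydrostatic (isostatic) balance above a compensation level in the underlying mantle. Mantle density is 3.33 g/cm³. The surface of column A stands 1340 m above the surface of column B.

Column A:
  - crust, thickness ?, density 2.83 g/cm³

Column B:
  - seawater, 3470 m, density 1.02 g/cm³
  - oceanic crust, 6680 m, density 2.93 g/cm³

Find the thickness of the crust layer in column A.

Take the compensation level at the base of the deeper column (depth z_c below the surface of column A) and equate Σ ρ_i t_i down to z_c; mantle fills any gap and the z_c terms cancel.
Column A: x×2.83 + (z_c − 0 − x)×3.33
Column B: 1340×0 + 3470×1.02 + 6680×2.93 + (z_c − 1340 − 10150)×3.33
The z_c×3.33 term appears on both sides and cancels. Collect the known terms of each column as K = Σ(ρt)_known − 3.33 × (depth of known layers): K_A = 0 − 3.33×0 = 0; K_B = 23111.8 − 3.33×(1340 + 10150) = −15149.9.
Balance: K_A − x×(3.33 − 2.83) = K_B, so x = (K_A − K_B)/(3.33 − 2.83) = 15149.9/0.5 = 30300 m.

30300 m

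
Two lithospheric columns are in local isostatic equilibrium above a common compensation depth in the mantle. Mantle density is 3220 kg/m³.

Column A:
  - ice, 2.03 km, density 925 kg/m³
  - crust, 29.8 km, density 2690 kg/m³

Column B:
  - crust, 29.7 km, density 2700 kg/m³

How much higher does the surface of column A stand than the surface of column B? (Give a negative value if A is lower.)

1.56 km

For any compensation level in the mantle, the mantle terms cancel and isostasy reduces to e = (Σt_A − Σt_B) − (Σ(ρt)_A − Σ(ρt)_B) / ρ_m.
Σt_A = 31.83 km; Σt_B = 29.7 km; Σ(ρt)_A = 82039.75; Σ(ρt)_B = 80190 (in km·kg/m³).
e = (31.83 − 29.7) − (82039.75 − 80190) / 3220 = 1.56 km.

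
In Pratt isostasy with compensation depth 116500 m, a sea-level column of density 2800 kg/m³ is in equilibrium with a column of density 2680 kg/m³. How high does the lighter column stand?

ρ_ref D = ρ (D + h) → h = D (ρ_ref − ρ)/ρ.
h = 116500 m × (2800 − 2680)/2680 = 5220 m.

5220 m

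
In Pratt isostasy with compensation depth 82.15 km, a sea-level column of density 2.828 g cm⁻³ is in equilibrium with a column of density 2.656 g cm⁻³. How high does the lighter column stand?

ρ_ref D = ρ (D + h) → h = D (ρ_ref − ρ)/ρ.
h = 82.15 km × (2.828 − 2.656)/2.656 = 5.32 km.

5.32 km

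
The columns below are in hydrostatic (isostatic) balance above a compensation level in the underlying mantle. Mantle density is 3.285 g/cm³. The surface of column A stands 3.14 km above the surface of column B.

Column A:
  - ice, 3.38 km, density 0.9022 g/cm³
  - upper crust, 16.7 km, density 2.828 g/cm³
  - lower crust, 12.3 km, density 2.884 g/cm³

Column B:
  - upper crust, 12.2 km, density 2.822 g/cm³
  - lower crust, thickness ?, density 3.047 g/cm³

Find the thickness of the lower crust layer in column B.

Take the compensation level at the base of the deeper column (depth z_c below the surface of column A) and equate Σ ρ_i t_i down to z_c; mantle fills any gap and the z_c terms cancel.
Column A: 3.38×0.9022 + 16.7×2.828 + 12.3×2.884 + (z_c − 32.38)×3.285
Column B: 3.14×0 + 12.2×2.822 + x×3.047 + (z_c − 3.14 − 12.2 − x)×3.285
The z_c×3.285 term appears on both sides and cancels. Collect the known terms of each column as K = Σ(ρt)_known − 3.285 × (depth of known layers): K_A = 85.750236 − 3.285×32.38 = −20.618064; K_B = 34.4284 − 3.285×(3.14 + 12.2) = −15.9635.
Balance: K_A = K_B − x×(3.285 − 3.047), so x = (K_B − K_A)/(3.285 − 3.047) = 4.65456/0.238 = 19.6 km.

19.6 km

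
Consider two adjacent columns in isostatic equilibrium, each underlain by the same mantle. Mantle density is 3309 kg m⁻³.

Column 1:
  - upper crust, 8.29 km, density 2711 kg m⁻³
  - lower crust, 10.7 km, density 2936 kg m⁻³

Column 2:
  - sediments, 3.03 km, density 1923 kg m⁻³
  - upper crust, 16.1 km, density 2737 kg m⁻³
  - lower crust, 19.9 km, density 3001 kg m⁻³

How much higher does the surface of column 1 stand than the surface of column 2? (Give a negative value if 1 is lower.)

−3.2 km

For any compensation level in the mantle, the mantle terms cancel and isostasy reduces to e = (Σt_1 − Σt_2) − (Σ(ρt)_1 − Σ(ρt)_2) / ρ_m.
Σt_1 = 18.99 km; Σt_2 = 39.03 km; Σ(ρt)_1 = 53889.39; Σ(ρt)_2 = 109612.29 (in km·kg m⁻³).
e = (18.99 − 39.03) − (53889.39 − 109612.29) / 3309 = −3.2 km.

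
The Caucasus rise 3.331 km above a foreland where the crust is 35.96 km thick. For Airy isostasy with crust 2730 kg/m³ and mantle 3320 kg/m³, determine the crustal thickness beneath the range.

54.7 km

Root depth r = h ρ_c / (ρ_m − ρ_c) = 3.331 km × 2730 / 590 = 15.41 km.
Total thickness = T + h + r = 35.96 km + 3.331 km + 15.41 km = 54.7 km.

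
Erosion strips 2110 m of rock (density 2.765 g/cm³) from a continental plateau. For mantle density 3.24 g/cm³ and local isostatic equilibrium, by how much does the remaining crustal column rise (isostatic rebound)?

1800 m

Unloading: uplift u = e ρ_c/ρ_m = 2110 m × 2.765/3.24 = 1800 m.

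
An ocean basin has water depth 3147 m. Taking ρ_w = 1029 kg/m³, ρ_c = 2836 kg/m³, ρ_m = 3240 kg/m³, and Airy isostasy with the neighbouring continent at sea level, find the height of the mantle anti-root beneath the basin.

Equating mass per unit area of the two columns: replacing crust with seawater at the top is compensated by replacing crust with mantle at the base: d (ρ_c − ρ_w) = a (ρ_m − ρ_c).
a = d (ρ_c − ρ_w)/(ρ_m − ρ_c) = 3147 m × 1807/404 = 14100 m.

14100 m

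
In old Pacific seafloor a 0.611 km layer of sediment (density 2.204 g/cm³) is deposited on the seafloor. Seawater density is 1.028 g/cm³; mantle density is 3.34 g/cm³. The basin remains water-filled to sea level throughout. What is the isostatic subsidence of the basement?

0.311 km

Submarine loading: the sediment displaces seawater, and the subsidence is in turn flooded, so s (ρ_m − ρ_w) = t (ρ_sed − ρ_w).
s = 0.611 km × (2.204 − 1.028) / (3.34 − 1.028) = 0.311 km.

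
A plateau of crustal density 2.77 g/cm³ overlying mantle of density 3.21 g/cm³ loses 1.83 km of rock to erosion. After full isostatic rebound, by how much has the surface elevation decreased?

Rebound u = e ρ_c/ρ_m = 1.83 km × 2.77/3.21 = 1.579 km.
Net surface drop = e − u = 1.83 km − 1.579 km = e (ρ_m − ρ_c)/ρ_m = 0.251 km.

0.251 km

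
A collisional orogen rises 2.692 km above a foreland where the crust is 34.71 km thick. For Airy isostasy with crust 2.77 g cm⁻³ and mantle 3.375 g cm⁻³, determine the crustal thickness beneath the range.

Root depth r = h ρ_c / (ρ_m − ρ_c) = 2.692 km × 2.77 / 0.605 = 12.33 km.
Total thickness = T + h + r = 34.71 km + 2.692 km + 12.33 km = 49.7 km.

49.7 km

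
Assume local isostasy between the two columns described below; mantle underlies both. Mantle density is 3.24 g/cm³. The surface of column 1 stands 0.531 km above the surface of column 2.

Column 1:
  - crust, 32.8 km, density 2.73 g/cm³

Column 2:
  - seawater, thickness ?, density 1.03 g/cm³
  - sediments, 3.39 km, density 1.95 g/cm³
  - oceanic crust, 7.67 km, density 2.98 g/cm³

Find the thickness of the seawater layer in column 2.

3.91 km

Take the compensation level at the base of the deeper column (depth z_c below the surface of column 1) and equate Σ ρ_i t_i down to z_c; mantle fills any gap and the z_c terms cancel.
Column 1: 32.8×2.73 + (z_c − 32.8)×3.24
Column 2: 0.531×0 + x×1.03 + 3.39×1.95 + 7.67×2.98 + (z_c − 0.531 − 11.06 − x)×3.24
The z_c×3.24 term appears on both sides and cancels. Collect the known terms of each column as K = Σ(ρt)_known − 3.24 × (depth of known layers): K_1 = 89.544 − 3.24×32.8 = −16.728; K_2 = 29.4671 − 3.24×(0.531 + 11.06) = −8.08774.
Balance: K_1 = K_2 − x×(3.24 − 1.03), so x = (K_2 − K_1)/(3.24 − 1.03) = 8.64026/2.21 = 3.91 km.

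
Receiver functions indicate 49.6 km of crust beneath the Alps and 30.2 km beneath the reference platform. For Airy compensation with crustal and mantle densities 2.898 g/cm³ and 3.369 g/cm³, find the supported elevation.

Excess crust Δ = 49.6 km − 30.2 km = 19.4 km, split between elevation h and root r with h + r = Δ.
Airy balance ρ_c h = (ρ_m − ρ_c) r gives r = h ρ_c/(ρ_m − ρ_c), so h (1 + ρ_c/(ρ_m − ρ_c)) = Δ, i.e. h = Δ (ρ_m − ρ_c)/ρ_m.
h = 19.4 km × 0.471/3.369 = 2.71 km.

2.71 km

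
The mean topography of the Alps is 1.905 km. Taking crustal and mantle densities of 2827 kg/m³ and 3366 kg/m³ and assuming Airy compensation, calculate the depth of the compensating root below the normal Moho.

Balancing pressure at the compensation depth: the weight of the topography is balanced by the buoyancy of the root, ρ_c h = (ρ_m − ρ_c) r.
r = h · ρ_c / (ρ_m − ρ_c) = 1.905 km × 2827 / (3366 − 2827) = 9.99 km.

9.99 km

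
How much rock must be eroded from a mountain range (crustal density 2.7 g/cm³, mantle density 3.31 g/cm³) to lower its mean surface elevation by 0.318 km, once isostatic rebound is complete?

1.73 km

Net drop Δ = e − u = e − e ρ_c/ρ_m = e (ρ_m − ρ_c)/ρ_m.
e = Δ ρ_m/(ρ_m − ρ_c) = 0.318 km × 3.31/0.61 = 1.73 km.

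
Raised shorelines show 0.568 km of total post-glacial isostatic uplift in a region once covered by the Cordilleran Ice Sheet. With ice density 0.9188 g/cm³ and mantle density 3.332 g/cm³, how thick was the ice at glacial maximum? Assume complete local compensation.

2.06 km

u = t ρ_ice/ρ_m → t = u ρ_m/ρ_ice = 0.568 km × 3.332/0.9188 = 2.06 km.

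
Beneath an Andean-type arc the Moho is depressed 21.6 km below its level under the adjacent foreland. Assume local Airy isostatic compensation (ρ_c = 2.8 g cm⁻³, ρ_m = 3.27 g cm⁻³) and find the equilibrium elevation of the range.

Balancing pressure at the compensation depth: ρ_c h = (ρ_m − ρ_c) r.
h = r (ρ_m − ρ_c) / ρ_c = 21.6 km × (3.27 − 2.8) / 2.8 = 3.63 km.

3.63 km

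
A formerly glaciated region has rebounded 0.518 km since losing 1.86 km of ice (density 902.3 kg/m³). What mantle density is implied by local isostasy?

ρ_m = ρ_ice t / u = 902.3 × 1.86 km/0.518 km = 3240 kg/m³.

3240 kg/m³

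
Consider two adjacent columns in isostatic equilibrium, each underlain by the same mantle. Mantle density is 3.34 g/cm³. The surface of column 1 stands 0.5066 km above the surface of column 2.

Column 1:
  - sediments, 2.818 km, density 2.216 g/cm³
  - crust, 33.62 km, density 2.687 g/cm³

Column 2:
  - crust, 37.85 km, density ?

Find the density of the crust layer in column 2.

2.72 g/cm³

Take the compensation level at the base of the deeper column (depth z_c below the surface of column 1) and equate Σ ρ_i t_i down to z_c; mantle fills any gap and the z_c terms cancel.
Column 1: 2.818×2.216 + 33.62×2.687 + (z_c − 36.438)×3.34
Column 2: 0.5066×0 + 37.85×ρ + (z_c − 0.5066 − 37.85)×3.34
The z_c×3.34 term appears on both sides and cancels. Collect the known terms of each column as K = Σ(ρt)_known − 3.34 × (depth of known layers): K_1 = 96.581628 − 3.34×36.438 = −25.121292; K_2 = 0 − 3.34×(0.5066 + 37.85) = −128.111044.
Balance: K_1 = K_2 + 37.85×ρ, so ρ = (K_1 − K_2)/37.85 = 102.99/37.85 = 2.72 g/cm³.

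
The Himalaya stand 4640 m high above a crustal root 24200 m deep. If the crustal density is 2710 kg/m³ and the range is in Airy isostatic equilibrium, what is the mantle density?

Airy balance: ρ_c h = (ρ_m − ρ_c) r → ρ_m = ρ_c (1 + h/r).
ρ_m = 2710 × (1 + 4640 m/24200 m) = 3230 kg/m³.

3230 kg/m³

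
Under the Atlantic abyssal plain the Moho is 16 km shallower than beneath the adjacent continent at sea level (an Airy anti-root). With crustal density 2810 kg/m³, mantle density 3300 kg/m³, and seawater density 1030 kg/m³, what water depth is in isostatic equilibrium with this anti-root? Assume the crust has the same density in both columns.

Replacing a thickness d of crust by seawater at the top must be balanced by replacing crust with mantle at the base: d (ρ_c − ρ_w) = a (ρ_m − ρ_c).
d = a (ρ_m − ρ_c)/(ρ_c − ρ_w) = 16 km × 490/1780 = 4.4 km.

4.4 km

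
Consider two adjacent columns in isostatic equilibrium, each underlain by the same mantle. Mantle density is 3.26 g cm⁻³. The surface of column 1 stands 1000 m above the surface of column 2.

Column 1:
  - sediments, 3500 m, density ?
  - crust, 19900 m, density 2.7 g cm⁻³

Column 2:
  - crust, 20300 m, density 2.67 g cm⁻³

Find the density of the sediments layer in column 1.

2.09 g cm⁻³

Take the compensation level at the base of the deeper column (depth z_c below the surface of column 1) and equate Σ ρ_i t_i down to z_c; mantle fills any gap and the z_c terms cancel.
Column 1: 3500×ρ + 19900×2.7 + (z_c − 23400)×3.26
Column 2: 1000×0 + 20300×2.67 + (z_c − 1000 − 20300)×3.26
The z_c×3.26 term appears on both sides and cancels. Collect the known terms of each column as K = Σ(ρt)_known − 3.26 × (depth of known layers): K_1 = 53730 − 3.26×23400 = −22554; K_2 = 54201 − 3.26×(1000 + 20300) = −15237.
Balance: K_1 + 3500×ρ = K_2, so ρ = (K_2 − K_1)/3500 = 7317/3500 = 2.09 g cm⁻³.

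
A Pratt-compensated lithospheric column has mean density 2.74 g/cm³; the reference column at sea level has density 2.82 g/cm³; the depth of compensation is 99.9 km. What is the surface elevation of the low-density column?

ρ_ref D = ρ (D + h) → h = D (ρ_ref − ρ)/ρ.
h = 99.9 km × (2.82 − 2.74)/2.74 = 2.92 km.

2.92 km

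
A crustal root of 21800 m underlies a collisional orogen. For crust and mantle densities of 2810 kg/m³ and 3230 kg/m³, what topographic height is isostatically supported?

3260 m

By Archimedes' principle applied to the lithosphere: ρ_c h = (ρ_m − ρ_c) r.
h = r (ρ_m − ρ_c) / ρ_c = 21800 m × (3230 − 2810) / 2810 = 3260 m.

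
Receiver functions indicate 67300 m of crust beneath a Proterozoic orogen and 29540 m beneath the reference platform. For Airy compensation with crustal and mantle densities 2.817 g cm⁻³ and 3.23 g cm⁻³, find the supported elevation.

4830 m

Excess crust Δ = 67300 m − 29540 m = 37760 m, split between elevation h and root r with h + r = Δ.
Airy balance ρ_c h = (ρ_m − ρ_c) r gives r = h ρ_c/(ρ_m − ρ_c), so h (1 + ρ_c/(ρ_m − ρ_c)) = Δ, i.e. h = Δ (ρ_m − ρ_c)/ρ_m.
h = 37760 m × 0.413/3.23 = 4830 m.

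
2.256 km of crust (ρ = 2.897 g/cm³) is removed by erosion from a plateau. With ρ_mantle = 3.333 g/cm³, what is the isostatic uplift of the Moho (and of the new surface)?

1.96 km

Unloading: uplift u = e ρ_c/ρ_m = 2.256 km × 2.897/3.333 = 1.96 km.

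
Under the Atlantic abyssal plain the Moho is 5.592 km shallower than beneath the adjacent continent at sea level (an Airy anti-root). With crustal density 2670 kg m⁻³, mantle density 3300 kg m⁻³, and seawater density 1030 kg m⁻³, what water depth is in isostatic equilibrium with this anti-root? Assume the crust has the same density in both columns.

Replacing a thickness d of crust by seawater at the top must be balanced by replacing crust with mantle at the base: d (ρ_c − ρ_w) = a (ρ_m − ρ_c).
d = a (ρ_m − ρ_c)/(ρ_c − ρ_w) = 5.592 km × 630/1640 = 2.15 km.

2.15 km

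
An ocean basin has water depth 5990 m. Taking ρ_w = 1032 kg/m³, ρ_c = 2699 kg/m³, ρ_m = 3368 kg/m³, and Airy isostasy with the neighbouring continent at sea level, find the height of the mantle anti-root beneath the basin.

14900 m

Equating mass per unit area of the two columns: replacing crust with seawater at the top is compensated by replacing crust with mantle at the base: d (ρ_c − ρ_w) = a (ρ_m − ρ_c).
a = d (ρ_c − ρ_w)/(ρ_m − ρ_c) = 5990 m × 1667/669 = 14900 m.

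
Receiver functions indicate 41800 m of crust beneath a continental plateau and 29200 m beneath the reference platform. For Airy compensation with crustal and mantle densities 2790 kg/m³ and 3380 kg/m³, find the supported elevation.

Excess crust Δ = 41800 m − 29200 m = 12600 m, split between elevation h and root r with h + r = Δ.
Airy balance ρ_c h = (ρ_m − ρ_c) r gives r = h ρ_c/(ρ_m − ρ_c), so h (1 + ρ_c/(ρ_m − ρ_c)) = Δ, i.e. h = Δ (ρ_m − ρ_c)/ρ_m.
h = 12600 m × 590/3380 = 2200 m.

2200 m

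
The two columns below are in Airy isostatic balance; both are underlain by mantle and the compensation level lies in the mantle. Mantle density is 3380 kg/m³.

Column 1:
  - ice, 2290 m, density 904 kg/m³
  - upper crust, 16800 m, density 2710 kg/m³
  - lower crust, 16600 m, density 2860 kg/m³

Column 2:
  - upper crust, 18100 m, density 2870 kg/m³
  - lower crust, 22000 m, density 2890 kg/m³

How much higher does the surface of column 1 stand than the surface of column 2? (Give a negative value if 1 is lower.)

1640 m

For any compensation level in the mantle, the mantle terms cancel and isostasy reduces to e = (Σt_1 − Σt_2) − (Σ(ρt)_1 − Σ(ρt)_2) / ρ_m.
Σt_1 = 35690 m; Σt_2 = 40100 m; Σ(ρt)_1 = 95074160; Σ(ρt)_2 = 115527000 (in m·kg/m³).
e = (35690 − 40100) − (95074160 − 115527000) / 3380 = 1640 m.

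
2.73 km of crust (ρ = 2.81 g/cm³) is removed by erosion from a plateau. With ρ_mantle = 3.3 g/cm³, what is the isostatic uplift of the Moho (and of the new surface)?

2.32 km

Unloading: uplift u = e ρ_c/ρ_m = 2.73 km × 2.81/3.3 = 2.32 km.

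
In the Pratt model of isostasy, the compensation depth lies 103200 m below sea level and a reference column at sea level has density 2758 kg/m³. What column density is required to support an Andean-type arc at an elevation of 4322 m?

2650 kg/m³

Pratt balance: ρ_ref D = ρ (D + h).
ρ = ρ_ref D/(D + h) = 2758 × 103200 m/(103200 m + 4322 m) = 2650 kg/m³.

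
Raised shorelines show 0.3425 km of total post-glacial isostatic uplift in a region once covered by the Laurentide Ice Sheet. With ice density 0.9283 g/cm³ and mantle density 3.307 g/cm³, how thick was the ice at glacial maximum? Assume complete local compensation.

u = t ρ_ice/ρ_m → t = u ρ_m/ρ_ice = 0.3425 km × 3.307/0.9283 = 1.22 km.

1.22 km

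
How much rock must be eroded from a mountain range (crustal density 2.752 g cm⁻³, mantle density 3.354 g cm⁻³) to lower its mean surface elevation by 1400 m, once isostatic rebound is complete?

Net drop Δ = e − u = e − e ρ_c/ρ_m = e (ρ_m − ρ_c)/ρ_m.
e = Δ ρ_m/(ρ_m − ρ_c) = 1400 m × 3.354/0.602 = 7800 m.

7800 m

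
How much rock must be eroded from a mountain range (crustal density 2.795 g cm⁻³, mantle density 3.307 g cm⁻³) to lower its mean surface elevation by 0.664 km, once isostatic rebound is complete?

4.29 km

Net drop Δ = e − u = e − e ρ_c/ρ_m = e (ρ_m − ρ_c)/ρ_m.
e = Δ ρ_m/(ρ_m − ρ_c) = 0.664 km × 3.307/0.512 = 4.29 km.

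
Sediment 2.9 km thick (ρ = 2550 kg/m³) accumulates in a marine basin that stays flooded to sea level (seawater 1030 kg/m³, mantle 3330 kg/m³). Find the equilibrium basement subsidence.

1.92 km

Submarine loading: the sediment displaces seawater, and the subsidence is in turn flooded, so s (ρ_m − ρ_w) = t (ρ_sed − ρ_w).
s = 2.9 km × (2550 − 1030) / (3330 − 1030) = 1.92 km.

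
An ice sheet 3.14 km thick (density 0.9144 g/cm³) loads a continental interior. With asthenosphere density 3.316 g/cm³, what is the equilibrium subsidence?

0.866 km

Equating mass per unit area of the two columns: the ice load ρ_ice t is balanced by mantle displaced below, ρ_m s.
s = t ρ_ice / ρ_m = 3.14 km × 0.9144/3.316 = 0.866 km.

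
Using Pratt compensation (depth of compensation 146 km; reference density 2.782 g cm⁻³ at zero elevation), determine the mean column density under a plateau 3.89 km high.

2.71 g cm⁻³

Pratt balance: ρ_ref D = ρ (D + h).
ρ = ρ_ref D/(D + h) = 2.782 × 146 km/(146 km + 3.89 km) = 2.71 g cm⁻³.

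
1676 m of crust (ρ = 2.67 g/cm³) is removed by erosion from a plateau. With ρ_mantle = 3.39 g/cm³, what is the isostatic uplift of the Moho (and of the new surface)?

Unloading: uplift u = e ρ_c/ρ_m = 1676 m × 2.67/3.39 = 1320 m.

1320 m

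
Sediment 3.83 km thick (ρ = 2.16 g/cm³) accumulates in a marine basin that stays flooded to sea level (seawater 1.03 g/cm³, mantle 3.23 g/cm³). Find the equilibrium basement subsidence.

Submarine loading: the sediment displaces seawater, and the subsidence is in turn flooded, so s (ρ_m − ρ_w) = t (ρ_sed − ρ_w).
s = 3.83 km × (2.16 − 1.03) / (3.23 − 1.03) = 1.97 km.

1.97 km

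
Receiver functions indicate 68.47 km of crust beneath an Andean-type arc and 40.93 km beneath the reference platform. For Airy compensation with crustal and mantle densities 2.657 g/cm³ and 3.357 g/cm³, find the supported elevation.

Excess crust Δ = 68.47 km − 40.93 km = 27.54 km, split between elevation h and root r with h + r = Δ.
Airy balance ρ_c h = (ρ_m − ρ_c) r gives r = h ρ_c/(ρ_m − ρ_c), so h (1 + ρ_c/(ρ_m − ρ_c)) = Δ, i.e. h = Δ (ρ_m − ρ_c)/ρ_m.
h = 27.54 km × 0.7/3.357 = 5.74 km.

5.74 km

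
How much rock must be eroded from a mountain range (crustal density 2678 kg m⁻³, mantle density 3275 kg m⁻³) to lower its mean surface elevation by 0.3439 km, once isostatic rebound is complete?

Net drop Δ = e − u = e − e ρ_c/ρ_m = e (ρ_m − ρ_c)/ρ_m.
e = Δ ρ_m/(ρ_m − ρ_c) = 0.3439 km × 3275/597 = 1.89 km.

1.89 km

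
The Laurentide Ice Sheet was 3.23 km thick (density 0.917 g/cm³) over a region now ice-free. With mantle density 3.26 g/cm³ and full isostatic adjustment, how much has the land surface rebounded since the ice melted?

0.909 km

Removing the load lets mantle flow back in; uplift u satisfies ρ_ice t = ρ_m u.
u = t ρ_ice/ρ_m = 3.23 km × 0.917/3.26 = 0.909 km.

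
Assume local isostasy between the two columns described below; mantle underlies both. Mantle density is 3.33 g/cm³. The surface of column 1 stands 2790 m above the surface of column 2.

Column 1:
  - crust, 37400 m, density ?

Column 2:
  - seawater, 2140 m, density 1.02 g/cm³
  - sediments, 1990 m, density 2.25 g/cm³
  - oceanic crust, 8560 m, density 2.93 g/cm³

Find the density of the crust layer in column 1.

Take the compensation level at the base of the deeper column (depth z_c below the surface of column 1) and equate Σ ρ_i t_i down to z_c; mantle fills any gap and the z_c terms cancel.
Column 1: 37400×ρ + (z_c − 37400)×3.33
Column 2: 2790×0 + 2140×1.02 + 1990×2.25 + 8560×2.93 + (z_c − 2790 − 12690)×3.33
The z_c×3.33 term appears on both sides and cancels. Collect the known terms of each column as K = Σ(ρt)_known − 3.33 × (depth of known layers): K_1 = 0 − 3.33×37400 = −124542; K_2 = 31741.1 − 3.33×(2790 + 12690) = −19807.3.
Balance: K_1 + 37400×ρ = K_2, so ρ = (K_2 − K_1)/37400 = 104735/37400 = 2.8 g/cm³.

2.8 g/cm³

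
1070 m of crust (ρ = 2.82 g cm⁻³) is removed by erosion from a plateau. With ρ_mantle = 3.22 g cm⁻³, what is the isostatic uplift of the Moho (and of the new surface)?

Unloading: uplift u = e ρ_c/ρ_m = 1070 m × 2.82/3.22 = 937 m.

937 m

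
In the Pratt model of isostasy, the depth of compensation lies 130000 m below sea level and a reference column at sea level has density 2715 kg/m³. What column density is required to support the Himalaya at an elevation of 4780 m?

2620 kg/m³

Pratt balance: ρ_ref D = ρ (D + h).
ρ = ρ_ref D/(D + h) = 2715 × 130000 m/(130000 m + 4780 m) = 2620 kg/m³.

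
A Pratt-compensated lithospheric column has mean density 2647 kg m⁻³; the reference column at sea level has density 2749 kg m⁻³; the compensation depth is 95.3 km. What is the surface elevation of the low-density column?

3.67 km

ρ_ref D = ρ (D + h) → h = D (ρ_ref − ρ)/ρ.
h = 95.3 km × (2749 − 2647)/2647 = 3.67 km.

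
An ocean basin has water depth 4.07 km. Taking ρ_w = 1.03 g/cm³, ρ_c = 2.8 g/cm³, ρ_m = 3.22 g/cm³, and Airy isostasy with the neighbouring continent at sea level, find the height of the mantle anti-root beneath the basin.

In Airy isostatic equilibrium: replacing crust with seawater at the top is compensated by replacing crust with mantle at the base: d (ρ_c − ρ_w) = a (ρ_m − ρ_c).
a = d (ρ_c − ρ_w)/(ρ_m − ρ_c) = 4.07 km × 1.77/0.42 = 17.2 km.

17.2 km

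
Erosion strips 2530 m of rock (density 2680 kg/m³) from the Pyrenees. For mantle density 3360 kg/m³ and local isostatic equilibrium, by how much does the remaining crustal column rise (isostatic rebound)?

Unloading: uplift u = e ρ_c/ρ_m = 2530 m × 2680/3360 = 2020 m.

2020 m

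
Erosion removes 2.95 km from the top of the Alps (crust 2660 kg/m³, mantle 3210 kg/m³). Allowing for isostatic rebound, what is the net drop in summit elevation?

0.505 km

Rebound u = e ρ_c/ρ_m = 2.95 km × 2660/3210 = 2.445 km.
Net surface drop = e − u = 2.95 km − 2.445 km = e (ρ_m − ρ_c)/ρ_m = 0.505 km.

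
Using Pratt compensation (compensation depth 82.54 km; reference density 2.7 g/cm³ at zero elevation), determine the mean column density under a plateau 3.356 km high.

Pratt balance: ρ_ref D = ρ (D + h).
ρ = ρ_ref D/(D + h) = 2.7 × 82.54 km/(82.54 km + 3.356 km) = 2.59 g/cm³.

2.59 g/cm³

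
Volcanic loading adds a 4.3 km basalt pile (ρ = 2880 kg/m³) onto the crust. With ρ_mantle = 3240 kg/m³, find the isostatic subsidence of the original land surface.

3.82 km

Subaerial loading: s = t ρ_load / ρ_m.
s = 4.3 km × 2880/3240 = 3.82 km.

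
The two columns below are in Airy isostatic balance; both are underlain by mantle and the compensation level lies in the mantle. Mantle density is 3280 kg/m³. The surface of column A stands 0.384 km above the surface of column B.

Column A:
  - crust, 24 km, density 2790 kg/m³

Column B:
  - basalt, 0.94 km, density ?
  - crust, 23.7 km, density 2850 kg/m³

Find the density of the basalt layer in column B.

Take the compensation level at the base of the deeper column (depth z_c below the surface of column A) and equate Σ ρ_i t_i down to z_c; mantle fills any gap and the z_c terms cancel.
Column A: 24×2790 + (z_c − 24)×3280
Column B: 0.384×0 + 0.94×ρ + 23.7×2850 + (z_c − 0.384 − 24.64)×3280
The z_c×3280 term appears on both sides and cancels. Collect the known terms of each column as K = Σ(ρt)_known − 3280 × (depth of known layers): K_A = 66960 − 3280×24 = −11760; K_B = 67545 − 3280×(0.384 + 24.64) = −14533.72.
Balance: K_A = K_B + 0.94×ρ, so ρ = (K_A − K_B)/0.94 = 2773.72/0.94 = 2950 kg/m³.

2950 kg/m³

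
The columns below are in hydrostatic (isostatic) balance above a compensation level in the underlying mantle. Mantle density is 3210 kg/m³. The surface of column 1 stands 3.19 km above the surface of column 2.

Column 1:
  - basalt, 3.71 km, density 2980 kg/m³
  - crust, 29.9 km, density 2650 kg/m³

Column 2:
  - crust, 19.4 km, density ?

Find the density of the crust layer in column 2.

2830 kg/m³

Take the compensation level at the base of the deeper column (depth z_c below the surface of column 1) and equate Σ ρ_i t_i down to z_c; mantle fills any gap and the z_c terms cancel.
Column 1: 3.71×2980 + 29.9×2650 + (z_c − 33.61)×3210
Column 2: 3.19×0 + 19.4×ρ + (z_c − 3.19 − 19.4)×3210
The z_c×3210 term appears on both sides and cancels. Collect the known terms of each column as K = Σ(ρt)_known − 3210 × (depth of known layers): K_1 = 90290.8 − 3210×33.61 = −17597.3; K_2 = 0 − 3210×(3.19 + 19.4) = −72513.9.
Balance: K_1 = K_2 + 19.4×ρ, so ρ = (K_1 − K_2)/19.4 = 54916.6/19.4 = 2830 kg/m³.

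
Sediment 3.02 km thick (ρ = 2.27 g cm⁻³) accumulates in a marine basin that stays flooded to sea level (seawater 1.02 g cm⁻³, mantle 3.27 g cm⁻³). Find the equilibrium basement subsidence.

1.68 km

Submarine loading: the sediment displaces seawater, and the subsidence is in turn flooded, so s (ρ_m − ρ_w) = t (ρ_sed − ρ_w).
s = 3.02 km × (2.27 − 1.02) / (3.27 − 1.02) = 1.68 km.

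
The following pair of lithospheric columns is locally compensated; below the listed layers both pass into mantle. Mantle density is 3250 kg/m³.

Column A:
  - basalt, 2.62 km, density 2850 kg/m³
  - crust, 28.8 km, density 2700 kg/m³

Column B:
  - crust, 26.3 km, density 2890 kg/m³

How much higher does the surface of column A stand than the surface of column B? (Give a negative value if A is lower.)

For any compensation level in the mantle, the mantle terms cancel and isostasy reduces to e = (Σt_A − Σt_B) − (Σ(ρt)_A − Σ(ρt)_B) / ρ_m.
Σt_A = 31.42 km; Σt_B = 26.3 km; Σ(ρt)_A = 85227; Σ(ρt)_B = 76007 (in km·kg/m³).
e = (31.42 − 26.3) − (85227 − 76007) / 3250 = 2.28 km.

2.28 km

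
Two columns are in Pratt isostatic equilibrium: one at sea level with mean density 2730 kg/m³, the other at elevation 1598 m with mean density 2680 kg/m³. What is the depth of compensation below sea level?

ρ_ref D = ρ (D + h) → D (ρ_ref − ρ) = ρ h.
D = ρ h/(ρ_ref − ρ) = 2680 × 1598 m/(2730 − 2680) = 85700 m.

85700 m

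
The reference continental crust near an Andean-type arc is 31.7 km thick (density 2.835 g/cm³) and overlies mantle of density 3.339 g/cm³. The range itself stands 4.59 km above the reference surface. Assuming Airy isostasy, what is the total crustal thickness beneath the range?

62.1 km

Root depth r = h ρ_c / (ρ_m − ρ_c) = 4.59 km × 2.835 / 0.504 = 25.82 km.
Total thickness = T + h + r = 31.7 km + 4.59 km + 25.82 km = 62.1 km.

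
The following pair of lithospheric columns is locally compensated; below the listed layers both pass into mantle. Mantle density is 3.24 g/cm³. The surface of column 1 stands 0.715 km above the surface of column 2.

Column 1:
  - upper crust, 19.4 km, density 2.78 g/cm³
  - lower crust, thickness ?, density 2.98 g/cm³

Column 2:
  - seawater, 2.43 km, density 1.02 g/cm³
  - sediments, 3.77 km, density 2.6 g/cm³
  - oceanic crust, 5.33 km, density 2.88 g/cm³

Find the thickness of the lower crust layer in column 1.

Take the compensation level at the base of the deeper column (depth z_c below the surface of column 1) and equate Σ ρ_i t_i down to z_c; mantle fills any gap and the z_c terms cancel.
Column 1: 19.4×2.78 + x×2.98 + (z_c − 19.4 − x)×3.24
Column 2: 0.715×0 + 2.43×1.02 + 3.77×2.6 + 5.33×2.88 + (z_c − 0.715 − 11.53)×3.24
The z_c×3.24 term appears on both sides and cancels. Collect the known terms of each column as K = Σ(ρt)_known − 3.24 × (depth of known layers): K_1 = 53.932 − 3.24×19.4 = −8.924; K_2 = 27.631 − 3.24×(0.715 + 11.53) = −12.0428.
Balance: K_1 − x×(3.24 − 2.98) = K_2, so x = (K_1 − K_2)/(3.24 − 2.98) = 3.1188/0.26 = 12 km.

12 km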